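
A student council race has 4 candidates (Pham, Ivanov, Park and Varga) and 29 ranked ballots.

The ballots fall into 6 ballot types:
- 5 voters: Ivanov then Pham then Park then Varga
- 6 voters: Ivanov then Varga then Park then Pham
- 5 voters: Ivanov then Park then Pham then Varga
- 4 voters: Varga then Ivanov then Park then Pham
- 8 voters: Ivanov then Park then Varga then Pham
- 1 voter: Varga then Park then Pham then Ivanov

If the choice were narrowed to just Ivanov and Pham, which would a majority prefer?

Ballots ranking Ivanov above Pham: 5 + 6 + 5 + 4 + 8 = 28.
Ballots ranking Pham above Ivanov: 29 − 28 = 1.
Ivanov wins the head-to-head 28–1.

Ivanov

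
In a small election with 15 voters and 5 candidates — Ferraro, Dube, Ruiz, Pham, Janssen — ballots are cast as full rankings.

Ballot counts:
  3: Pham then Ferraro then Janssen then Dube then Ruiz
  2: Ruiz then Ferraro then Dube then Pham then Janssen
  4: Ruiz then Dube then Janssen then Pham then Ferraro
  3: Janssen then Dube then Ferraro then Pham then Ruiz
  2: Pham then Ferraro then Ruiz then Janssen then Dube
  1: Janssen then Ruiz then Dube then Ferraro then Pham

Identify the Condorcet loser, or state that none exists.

Head-to-head results (15 voters):
Ferraro vs Dube: Dube wins 8–7.
Ferraro vs Ruiz: Ferraro is ranked higher on 3+3+2 = 8 ballots, Ruiz on 7. Ferraro wins 8–7.
Ferraro vs Pham: Pham, 9–6.
Ferraro vs Janssen: 3+2+2 = 7 for Ferraro, 8 for Janssen — Janssen by 8–7.
Dube–Ruiz: Ruiz 9–6.
Dube vs Pham: 2+4+3+1 = 10 for Dube, 5 for Pham — Dube by 10–5.
Dube–Janssen: Janssen 9–6.
Ruiz vs Pham: Ruiz is ranked higher on 2+4+1 = 7 ballots, Pham on 8. Pham wins 8–7.
Ruiz vs Janssen: 2+4+2 = 8 for Ruiz, 7 for Janssen — Ruiz by 8–7.
Pham vs Janssen: Pham preferred on 3+2+2 = 7 ballots; Janssen wins 8–7.
Every candidate wins at least one matchup (Ferraro beats Ruiz; Dube beats Ferraro; Ruiz beats Dube; Pham beats Ferraro; Janssen beats Ferraro), so there is no Condorcet loser.

none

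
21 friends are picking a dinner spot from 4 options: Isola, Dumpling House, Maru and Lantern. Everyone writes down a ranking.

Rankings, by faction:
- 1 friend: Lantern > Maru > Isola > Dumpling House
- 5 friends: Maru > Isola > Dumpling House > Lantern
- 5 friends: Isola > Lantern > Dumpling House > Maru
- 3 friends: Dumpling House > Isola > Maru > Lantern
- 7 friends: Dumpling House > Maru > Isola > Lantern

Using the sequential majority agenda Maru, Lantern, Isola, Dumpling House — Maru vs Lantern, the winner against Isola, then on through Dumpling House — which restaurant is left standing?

Dumpling House

Round 1: Maru vs Lantern — 15–6, Maru advances.
Round 2: Maru vs Isola — 13–8, Maru advances.
Round 3: Maru vs Dumpling House — 6–15, Dumpling House advances.
Dumpling House survives the agenda.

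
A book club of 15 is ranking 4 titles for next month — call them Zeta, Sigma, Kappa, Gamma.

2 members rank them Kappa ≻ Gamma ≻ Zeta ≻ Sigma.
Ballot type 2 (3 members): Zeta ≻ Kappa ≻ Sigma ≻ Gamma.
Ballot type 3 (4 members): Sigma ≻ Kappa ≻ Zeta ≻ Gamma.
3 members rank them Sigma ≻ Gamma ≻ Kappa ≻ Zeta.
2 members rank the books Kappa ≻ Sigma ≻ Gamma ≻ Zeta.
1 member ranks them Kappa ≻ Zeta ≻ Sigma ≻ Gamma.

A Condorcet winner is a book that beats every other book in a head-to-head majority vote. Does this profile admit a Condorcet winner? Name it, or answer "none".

Check each pair by majority over 15 ballots:
Zeta–Sigma: Sigma 9–6.
Zeta vs Kappa: Kappa, 12–3.
Zeta vs Gamma: Zeta is ranked higher on 3+4+1 = 8 ballots, Gamma on 7. Zeta wins 8–7.
Sigma vs Kappa: Kappa wins 8–7.
Sigma–Gamma: Sigma 13–2.
Kappa vs Gamma: Kappa, 12–3.
Kappa defeats every rival head-to-head and is the Condorcet winner.

Kappa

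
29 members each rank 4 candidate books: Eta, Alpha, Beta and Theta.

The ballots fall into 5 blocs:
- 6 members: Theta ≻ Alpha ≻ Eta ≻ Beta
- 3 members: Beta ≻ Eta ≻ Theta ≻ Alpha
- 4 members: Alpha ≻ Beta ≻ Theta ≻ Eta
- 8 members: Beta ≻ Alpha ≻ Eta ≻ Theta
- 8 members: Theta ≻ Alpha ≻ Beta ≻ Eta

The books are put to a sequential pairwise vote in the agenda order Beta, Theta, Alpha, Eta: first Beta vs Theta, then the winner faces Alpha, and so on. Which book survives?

Round 1: Beta vs Theta — 15–14, Beta advances.
Round 2: Beta vs Alpha — 11–18, Alpha advances.
Round 3: Alpha vs Eta — 26–3, Alpha advances.
Alpha survives the agenda.

Alpha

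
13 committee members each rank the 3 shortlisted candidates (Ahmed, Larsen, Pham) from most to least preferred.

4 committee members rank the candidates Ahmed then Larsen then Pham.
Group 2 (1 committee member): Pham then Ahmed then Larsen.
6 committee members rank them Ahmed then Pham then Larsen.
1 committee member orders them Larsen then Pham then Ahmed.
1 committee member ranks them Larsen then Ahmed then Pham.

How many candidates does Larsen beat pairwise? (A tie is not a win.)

0

Larsen against each rival (13 committee members):
Larsen vs Ahmed: 2 to 11, Ahmed.
Larsen vs Pham: Pham, 7–6.
Larsen beats no one; loses to Ahmed, Pham — 0 pairwise wins.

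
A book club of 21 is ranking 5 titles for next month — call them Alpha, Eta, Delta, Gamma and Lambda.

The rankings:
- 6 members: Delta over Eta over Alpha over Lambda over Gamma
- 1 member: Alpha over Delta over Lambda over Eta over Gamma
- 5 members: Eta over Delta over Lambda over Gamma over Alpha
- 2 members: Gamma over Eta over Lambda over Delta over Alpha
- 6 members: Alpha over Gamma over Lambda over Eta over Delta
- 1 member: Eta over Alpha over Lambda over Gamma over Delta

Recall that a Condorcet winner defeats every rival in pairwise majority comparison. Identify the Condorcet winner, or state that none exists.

Check each pair by majority over 21 ballots:
Alpha vs Eta: Eta wins 14–7.
Alpha vs Delta: Delta, 13–8.
Alpha–Gamma: Alpha 14–7.
Alpha vs Lambda: Alpha, 14–7.
Eta vs Delta: Eta wins 14–7.
Eta vs Gamma: Eta, 13–8.
Eta vs Lambda: Eta wins 14–7.
Delta–Gamma: Delta 12–9.
Delta–Lambda: Delta 12–9.
Gamma–Lambda: Lambda 13–8.
Eta defeats every rival head-to-head and is the Condorcet winner.

Eta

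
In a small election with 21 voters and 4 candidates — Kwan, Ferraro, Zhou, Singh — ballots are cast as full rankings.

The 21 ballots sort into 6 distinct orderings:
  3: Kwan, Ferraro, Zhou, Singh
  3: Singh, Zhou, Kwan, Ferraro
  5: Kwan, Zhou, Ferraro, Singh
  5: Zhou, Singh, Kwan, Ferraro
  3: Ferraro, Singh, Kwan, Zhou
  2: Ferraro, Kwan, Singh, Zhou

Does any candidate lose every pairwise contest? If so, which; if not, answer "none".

none

Head-to-head results (21 voters):
Kwan vs Ferraro: Kwan preferred on 3+3+5+5 = 16 ballots; Kwan wins 16–5.
Kwan vs Zhou: Kwan is ranked higher on 3+5+3+2 = 13 ballots, Zhou on 8. Kwan wins 13–8.
Kwan vs Singh: Kwan preferred on 3+5+2 = 10 ballots; Singh wins 11–10.
Ferraro–Zhou: Zhou 13–8.
Ferraro vs Singh: Ferraro wins 13–8.
Zhou vs Singh: 3+5+5 = 13 for Zhou, 8 for Singh — Zhou by 13–8.
Every candidate wins at least one matchup (Kwan beats Ferraro; Ferraro beats Singh; Zhou beats Ferraro; Singh beats Kwan), so there is no Condorcet loser.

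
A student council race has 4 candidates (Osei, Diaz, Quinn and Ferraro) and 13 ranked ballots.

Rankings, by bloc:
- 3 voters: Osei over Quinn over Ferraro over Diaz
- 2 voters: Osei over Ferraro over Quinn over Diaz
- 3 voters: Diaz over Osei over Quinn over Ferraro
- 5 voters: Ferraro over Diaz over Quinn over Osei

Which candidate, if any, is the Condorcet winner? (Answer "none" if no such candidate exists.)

none

Check each pair by majority over 13 ballots:
Osei vs Diaz: Diaz, 8–5.
Osei–Quinn: Osei 8–5.
Osei–Ferraro: Osei 8–5.
Diaz vs Quinn: Diaz, 8–5.
Diaz vs Ferraro: Ferraro, 10–3.
Quinn vs Ferraro: Ferraro wins 7–6.
No candidate is unbeaten: Osei loses to Diaz; Diaz loses to Ferraro; Quinn loses to Osei; Ferraro loses to Osei. In particular Osei → Ferraro → Diaz → Osei is a majority cycle — no Condorcet winner exists.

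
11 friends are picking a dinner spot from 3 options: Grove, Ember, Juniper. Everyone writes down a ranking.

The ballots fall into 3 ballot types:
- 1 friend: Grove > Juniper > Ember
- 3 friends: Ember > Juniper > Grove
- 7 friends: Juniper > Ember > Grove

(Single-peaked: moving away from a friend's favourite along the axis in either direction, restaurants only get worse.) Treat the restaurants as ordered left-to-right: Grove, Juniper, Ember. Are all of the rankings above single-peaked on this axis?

Axis positions: Grove=1, Juniper=2, Ember=3.
Ballot type 1 (peak Grove at position 1): ranking walks positions 1-2-3, expanding outward from the peak — single-peaked.
Ballot type 2 (peak Ember at position 3): ranking walks positions 3-2-1, expanding outward from the peak — single-peaked.
Ballot type 3 (peak Juniper at position 2): ranking walks positions 2-3-1, expanding outward from the peak — single-peaked.
Every ranking is single-peaked on this axis.

yes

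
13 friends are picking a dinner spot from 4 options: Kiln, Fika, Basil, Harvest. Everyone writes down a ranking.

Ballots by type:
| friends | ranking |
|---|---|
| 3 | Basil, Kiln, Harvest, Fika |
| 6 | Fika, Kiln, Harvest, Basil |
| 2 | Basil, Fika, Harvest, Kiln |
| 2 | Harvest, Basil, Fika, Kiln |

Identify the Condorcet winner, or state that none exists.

none

Head-to-head results (13 friends):
Kiln–Fika: Fika 10–3.
Kiln vs Basil: 6 to 7, Basil.
Kiln–Harvest: Kiln 9–4.
Fika vs Basil: Basil, 7–6.
Fika vs Harvest: Fika preferred on 6+2 = 8 ballots; Fika wins 8–5.
Basil vs Harvest: 5 to 8, Harvest.
Every restaurant loses at least once (Kiln loses to Fika; Fika loses to Basil; Basil loses to Harvest; Harvest loses to Kiln). The majority relation contains the cycle Kiln > Harvest > Basil > Kiln, so there is no Condorcet winner.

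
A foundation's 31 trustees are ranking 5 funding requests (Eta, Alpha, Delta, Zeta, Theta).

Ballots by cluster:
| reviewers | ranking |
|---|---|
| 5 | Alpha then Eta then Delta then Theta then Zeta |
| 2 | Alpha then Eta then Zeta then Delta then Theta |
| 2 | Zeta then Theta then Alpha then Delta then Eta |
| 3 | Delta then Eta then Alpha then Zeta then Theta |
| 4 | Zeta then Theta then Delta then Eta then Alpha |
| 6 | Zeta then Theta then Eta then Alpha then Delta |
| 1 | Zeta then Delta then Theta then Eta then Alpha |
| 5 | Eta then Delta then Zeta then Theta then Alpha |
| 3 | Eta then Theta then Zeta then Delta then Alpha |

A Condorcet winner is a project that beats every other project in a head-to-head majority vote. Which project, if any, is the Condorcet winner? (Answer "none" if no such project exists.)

Eta

Check each pair by majority over 31 ballots:
Eta vs Alpha: 22 to 9, Eta.
Eta vs Delta: 5+2+6+5+3 = 21 for Eta, 10 for Delta — Eta by 21–10.
Eta–Zeta: Eta 18–13.
Eta–Theta: Eta 18–13.
Alpha vs Delta: 5+2+2+6 = 15 for Alpha, 16 for Delta — Delta by 16–15.
Alpha vs Zeta: 5+2+3 = 10 for Alpha, 21 for Zeta — Zeta by 21–10.
Alpha–Theta: Theta 21–10.
Delta vs Zeta: Zeta wins 18–13.
Delta vs Theta: Delta wins 16–15.
Zeta vs Theta: 23 for Zeta, 8 for Theta — Zeta by 23–8.
Eta wins every pairwise contest, so Eta is the Condorcet winner.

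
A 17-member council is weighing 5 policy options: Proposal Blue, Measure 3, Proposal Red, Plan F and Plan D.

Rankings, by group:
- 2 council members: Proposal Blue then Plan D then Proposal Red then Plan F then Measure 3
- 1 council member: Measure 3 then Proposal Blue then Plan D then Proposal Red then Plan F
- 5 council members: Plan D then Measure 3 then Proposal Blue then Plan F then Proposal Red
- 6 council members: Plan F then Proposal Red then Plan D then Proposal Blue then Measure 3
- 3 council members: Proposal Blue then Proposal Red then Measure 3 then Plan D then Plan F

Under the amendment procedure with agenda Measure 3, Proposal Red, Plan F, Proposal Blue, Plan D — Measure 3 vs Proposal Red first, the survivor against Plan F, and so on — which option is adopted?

Round 1: Measure 3 vs Proposal Red — 6–11, Proposal Red advances.
Round 2: Proposal Red vs Plan F — 6–11, Plan F advances.
Round 3: Plan F vs Proposal Blue — 6–11, Proposal Blue advances.
Round 4: Proposal Blue vs Plan D — 6–11, Plan D advances.
Plan D survives the agenda.

Plan D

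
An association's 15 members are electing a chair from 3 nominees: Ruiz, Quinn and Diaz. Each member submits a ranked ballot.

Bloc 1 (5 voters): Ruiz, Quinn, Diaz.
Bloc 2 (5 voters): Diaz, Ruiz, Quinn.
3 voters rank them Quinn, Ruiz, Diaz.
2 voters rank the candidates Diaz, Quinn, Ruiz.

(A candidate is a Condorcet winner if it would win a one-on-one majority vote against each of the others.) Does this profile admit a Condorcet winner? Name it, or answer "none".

Pairwise majorities:
Ruiz vs Quinn: Ruiz wins 10–5.
Ruiz–Diaz: Ruiz 8–7.
Quinn vs Diaz: Quinn, 8–7.
Only Ruiz has no losses; Ruiz is the Condorcet winner.

Ruiz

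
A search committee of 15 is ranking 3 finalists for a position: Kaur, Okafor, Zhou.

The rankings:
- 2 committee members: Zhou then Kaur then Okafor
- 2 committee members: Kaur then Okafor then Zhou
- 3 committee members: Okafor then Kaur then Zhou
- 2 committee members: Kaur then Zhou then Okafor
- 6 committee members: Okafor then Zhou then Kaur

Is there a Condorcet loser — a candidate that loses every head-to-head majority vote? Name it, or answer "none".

Kaur

Pairwise majorities:
Kaur vs Okafor: Okafor, 9–6.
Kaur vs Zhou: Zhou wins 8–7.
Okafor–Zhou: Okafor 11–4.
Kaur loses to every other candidate — it is the Condorcet loser.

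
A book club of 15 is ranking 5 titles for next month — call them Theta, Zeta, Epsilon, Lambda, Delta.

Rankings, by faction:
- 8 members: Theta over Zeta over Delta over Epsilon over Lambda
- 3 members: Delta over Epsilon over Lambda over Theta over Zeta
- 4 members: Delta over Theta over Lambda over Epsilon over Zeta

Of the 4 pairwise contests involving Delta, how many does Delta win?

Delta against each rival (15 members):
Delta vs Theta: Delta preferred on 3+4 = 7 ballots; Theta wins 8–7.
Delta vs Zeta: 7 to 8, Zeta.
Delta vs Epsilon: Delta wins 15–0.
Delta vs Lambda: 15 to 0, Delta.
Delta beats Epsilon, Lambda; loses to Theta, Zeta — 2 pairwise wins.

2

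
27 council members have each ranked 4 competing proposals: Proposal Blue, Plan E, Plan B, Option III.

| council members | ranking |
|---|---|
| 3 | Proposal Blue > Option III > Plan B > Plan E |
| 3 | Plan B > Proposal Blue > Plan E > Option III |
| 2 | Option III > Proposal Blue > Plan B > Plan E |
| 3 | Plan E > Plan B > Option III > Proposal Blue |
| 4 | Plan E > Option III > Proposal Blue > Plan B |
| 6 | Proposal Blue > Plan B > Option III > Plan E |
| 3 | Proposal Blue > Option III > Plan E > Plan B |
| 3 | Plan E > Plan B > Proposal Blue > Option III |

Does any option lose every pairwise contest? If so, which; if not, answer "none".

Plan E

Pairwise majorities:
Proposal Blue vs Plan E: Proposal Blue preferred on 3+3+2+6+3 = 17 ballots; Proposal Blue wins 17–10.
Proposal Blue vs Plan B: Proposal Blue wins 18–9.
Proposal Blue vs Option III: Proposal Blue preferred on 3+3+6+3+3 = 18 ballots; Proposal Blue wins 18–9.
Plan E vs Plan B: Plan E is ranked higher on 3+4+3+3 = 13 ballots, Plan B on 14. Plan B wins 14–13.
Plan E vs Option III: Option III wins 14–13.
Plan B vs Option III: Plan B preferred on 3+3+6+3 = 15 ballots; Plan B wins 15–12.
Plan E loses to every other option — it is the Condorcet loser.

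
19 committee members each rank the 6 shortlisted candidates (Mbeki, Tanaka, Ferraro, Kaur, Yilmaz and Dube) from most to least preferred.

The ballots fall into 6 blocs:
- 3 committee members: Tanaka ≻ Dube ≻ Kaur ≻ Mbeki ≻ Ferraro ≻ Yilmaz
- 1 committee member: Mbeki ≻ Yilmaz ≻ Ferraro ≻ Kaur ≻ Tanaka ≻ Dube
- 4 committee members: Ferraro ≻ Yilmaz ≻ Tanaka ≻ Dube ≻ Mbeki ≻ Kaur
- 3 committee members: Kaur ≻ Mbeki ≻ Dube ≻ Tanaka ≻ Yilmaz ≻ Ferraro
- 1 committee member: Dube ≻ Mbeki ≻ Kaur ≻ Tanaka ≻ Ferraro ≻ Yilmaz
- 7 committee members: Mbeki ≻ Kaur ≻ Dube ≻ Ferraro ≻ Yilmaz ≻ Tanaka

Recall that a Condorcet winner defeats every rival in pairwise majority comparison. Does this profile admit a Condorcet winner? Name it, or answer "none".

Mbeki

Check each pair by majority over 19 ballots:
Mbeki vs Tanaka: 1+3+1+7 = 12 for Mbeki, 7 for Tanaka — Mbeki by 12–7.
Mbeki vs Ferraro: 3+1+3+1+7 = 15 for Mbeki, 4 for Ferraro — Mbeki by 15–4.
Mbeki vs Kaur: Mbeki wins 13–6.
Mbeki–Yilmaz: Mbeki 15–4.
Mbeki vs Dube: Mbeki is ranked higher on 1+3+7 = 11 ballots, Dube on 8. Mbeki wins 11–8.
Tanaka vs Ferraro: 7 to 12, Ferraro.
Tanaka vs Kaur: Kaur wins 12–7.
Tanaka vs Yilmaz: Tanaka preferred on 3+3+1 = 7 ballots; Yilmaz wins 12–7.
Tanaka vs Dube: Dube, 11–8.
Ferraro vs Kaur: Kaur, 14–5.
Ferraro vs Yilmaz: Ferraro, 15–4.
Ferraro vs Dube: Ferraro preferred on 1+4 = 5 ballots; Dube wins 14–5.
Kaur vs Yilmaz: 3+3+1+7 = 14 for Kaur, 5 for Yilmaz — Kaur by 14–5.
Kaur vs Dube: Kaur wins 11–8.
Yilmaz–Dube: Dube 14–5.
Mbeki defeats every rival head-to-head and is the Condorcet winner.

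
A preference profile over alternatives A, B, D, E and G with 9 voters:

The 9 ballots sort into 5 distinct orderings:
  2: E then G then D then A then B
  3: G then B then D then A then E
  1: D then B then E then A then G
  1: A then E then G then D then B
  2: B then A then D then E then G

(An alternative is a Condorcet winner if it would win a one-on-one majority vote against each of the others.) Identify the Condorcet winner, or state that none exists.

Head-to-head results (9 voters):
A vs B: A preferred on 2+1 = 3 ballots; B wins 6–3.
A vs D: D, 6–3.
A vs E: A preferred on 3+1+2 = 6 ballots; A wins 6–3.
A vs G: A is ranked higher on 1+1+2 = 4 ballots, G on 5. G wins 5–4.
B vs D: B is ranked higher on 3+2 = 5 ballots, D on 4. B wins 5–4.
B vs E: B, 6–3.
B vs G: G, 6–3.
D vs E: D preferred on 3+1+2 = 6 ballots; D wins 6–3.
D vs G: G wins 6–3.
E vs G: 2+1+1+2 = 6 for E, 3 for G — E by 6–3.
Each alternative drops at least one matchup (A loses to B; B loses to G; D loses to B; E loses to A; G loses to E); the cycle A > E > G > A rules out a Condorcet winner.

none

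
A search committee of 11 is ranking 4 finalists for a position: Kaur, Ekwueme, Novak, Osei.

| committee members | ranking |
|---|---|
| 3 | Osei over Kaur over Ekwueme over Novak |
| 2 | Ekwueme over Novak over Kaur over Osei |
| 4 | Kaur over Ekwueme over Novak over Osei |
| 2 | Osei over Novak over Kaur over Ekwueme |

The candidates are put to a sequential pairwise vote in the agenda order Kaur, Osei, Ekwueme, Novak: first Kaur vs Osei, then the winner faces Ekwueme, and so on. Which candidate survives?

Kaur

Round 1: Kaur vs Osei — 6–5, Kaur advances.
Round 2: Kaur vs Ekwueme — 9–2, Kaur advances.
Round 3: Kaur vs Novak — 7–4, Kaur advances.
The agenda winner is Kaur.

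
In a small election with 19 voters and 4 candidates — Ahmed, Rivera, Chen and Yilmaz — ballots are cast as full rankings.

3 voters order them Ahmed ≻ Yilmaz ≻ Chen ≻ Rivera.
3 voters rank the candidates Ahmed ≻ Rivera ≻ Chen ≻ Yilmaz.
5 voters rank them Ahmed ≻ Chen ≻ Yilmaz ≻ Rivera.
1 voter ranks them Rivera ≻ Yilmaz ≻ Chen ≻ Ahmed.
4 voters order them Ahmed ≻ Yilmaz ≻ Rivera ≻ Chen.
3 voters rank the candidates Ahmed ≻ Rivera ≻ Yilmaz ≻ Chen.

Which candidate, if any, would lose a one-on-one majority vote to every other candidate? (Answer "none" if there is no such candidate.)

Head-to-head results (19 voters):
Ahmed vs Rivera: 18 to 1, Ahmed.
Ahmed–Chen: Ahmed 18–1.
Ahmed vs Yilmaz: Ahmed wins 18–1.
Rivera vs Chen: Rivera, 11–8.
Rivera vs Yilmaz: Rivera is ranked higher on 3+1+3 = 7 ballots, Yilmaz on 12. Yilmaz wins 12–7.
Chen vs Yilmaz: Chen preferred on 3+5 = 8 ballots; Yilmaz wins 11–8.
Only Chen has no wins; Chen is the Condorcet loser.

Chen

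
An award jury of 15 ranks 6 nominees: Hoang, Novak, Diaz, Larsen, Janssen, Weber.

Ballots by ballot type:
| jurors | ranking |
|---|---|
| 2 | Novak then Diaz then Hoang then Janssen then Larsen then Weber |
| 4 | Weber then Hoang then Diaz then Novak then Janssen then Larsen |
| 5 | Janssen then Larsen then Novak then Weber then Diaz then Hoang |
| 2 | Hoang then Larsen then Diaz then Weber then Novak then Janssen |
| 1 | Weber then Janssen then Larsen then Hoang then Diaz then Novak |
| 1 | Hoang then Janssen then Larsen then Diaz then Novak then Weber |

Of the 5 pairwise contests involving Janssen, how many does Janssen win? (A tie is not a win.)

2

Janssen against each rival (15 jurors):
Janssen–Hoang: Hoang 9–6.
Janssen vs Novak: Novak, 8–7.
Janssen vs Diaz: Diaz wins 8–7.
Janssen vs Larsen: Janssen is ranked higher on 2+4+5+1+1 = 13 ballots, Larsen on 2. Janssen wins 13–2.
Janssen vs Weber: Janssen preferred on 2+5+1 = 8 ballots; Janssen wins 8–7.
Janssen beats Larsen, Weber; loses to Hoang, Novak, Diaz — 2 pairwise wins.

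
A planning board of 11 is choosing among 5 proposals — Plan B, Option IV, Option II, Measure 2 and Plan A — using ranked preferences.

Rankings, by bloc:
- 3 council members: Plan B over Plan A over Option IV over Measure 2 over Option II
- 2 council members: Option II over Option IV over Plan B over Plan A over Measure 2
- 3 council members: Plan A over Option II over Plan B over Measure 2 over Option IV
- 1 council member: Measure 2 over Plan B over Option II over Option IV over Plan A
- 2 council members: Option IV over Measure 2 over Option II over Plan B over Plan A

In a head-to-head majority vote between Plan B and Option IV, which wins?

Ballots ranking Plan B above Option IV: 3 + 3 + 1 = 7.
Ballots ranking Option IV above Plan B: 11 − 7 = 4.
Plan B wins the head-to-head 7–4.

Plan B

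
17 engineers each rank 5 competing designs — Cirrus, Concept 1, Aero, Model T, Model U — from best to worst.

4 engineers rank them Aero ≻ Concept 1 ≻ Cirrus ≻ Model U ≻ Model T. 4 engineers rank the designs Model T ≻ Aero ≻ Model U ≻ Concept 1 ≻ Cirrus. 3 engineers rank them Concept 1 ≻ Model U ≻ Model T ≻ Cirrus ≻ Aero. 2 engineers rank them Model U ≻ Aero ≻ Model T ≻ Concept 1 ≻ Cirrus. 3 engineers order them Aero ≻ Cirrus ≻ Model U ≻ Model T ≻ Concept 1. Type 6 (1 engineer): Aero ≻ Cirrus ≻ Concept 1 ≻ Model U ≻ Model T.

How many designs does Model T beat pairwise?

2

Model T against each rival (17 engineers):
Model T vs Cirrus: Model T, 9–8.
Model T–Concept 1: Model T 9–8.
Model T vs Aero: Model T is ranked higher on 4+3 = 7 ballots, Aero on 10. Aero wins 10–7.
Model T vs Model U: 4 to 13, Model U.
Model T beats Cirrus, Concept 1; loses to Aero, Model U — 2 pairwise wins.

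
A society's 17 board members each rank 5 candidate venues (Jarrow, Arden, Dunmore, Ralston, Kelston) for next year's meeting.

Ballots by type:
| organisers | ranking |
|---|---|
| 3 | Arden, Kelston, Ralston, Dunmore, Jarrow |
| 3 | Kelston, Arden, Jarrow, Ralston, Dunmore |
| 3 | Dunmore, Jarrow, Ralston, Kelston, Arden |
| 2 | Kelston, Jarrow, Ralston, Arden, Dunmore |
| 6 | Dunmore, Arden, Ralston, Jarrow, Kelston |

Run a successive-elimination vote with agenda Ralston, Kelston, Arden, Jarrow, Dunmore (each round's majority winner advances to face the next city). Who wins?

Round 1: Ralston vs Kelston — 9–8, Ralston advances.
Round 2: Ralston vs Arden — 5–12, Arden advances.
Round 3: Arden vs Jarrow — 12–5, Arden advances.
Round 4: Arden vs Dunmore — 8–9, Dunmore advances.
Dunmore survives the agenda.

Dunmore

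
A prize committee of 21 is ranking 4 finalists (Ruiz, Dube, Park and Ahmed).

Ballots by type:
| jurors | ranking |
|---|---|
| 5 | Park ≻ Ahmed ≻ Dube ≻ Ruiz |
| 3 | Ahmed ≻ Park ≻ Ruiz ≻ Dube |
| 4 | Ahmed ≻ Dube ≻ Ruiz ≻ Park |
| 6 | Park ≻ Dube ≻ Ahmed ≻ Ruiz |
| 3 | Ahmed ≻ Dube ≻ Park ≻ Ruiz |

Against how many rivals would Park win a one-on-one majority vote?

3

Park against each rival (21 jurors):
Park vs Ruiz: Park, 17–4.
Park vs Dube: Park, 14–7.
Park vs Ahmed: 5+6 = 11 for Park, 10 for Ahmed — Park by 11–10.
Park beats Ruiz, Dube, Ahmed — 3 pairwise wins.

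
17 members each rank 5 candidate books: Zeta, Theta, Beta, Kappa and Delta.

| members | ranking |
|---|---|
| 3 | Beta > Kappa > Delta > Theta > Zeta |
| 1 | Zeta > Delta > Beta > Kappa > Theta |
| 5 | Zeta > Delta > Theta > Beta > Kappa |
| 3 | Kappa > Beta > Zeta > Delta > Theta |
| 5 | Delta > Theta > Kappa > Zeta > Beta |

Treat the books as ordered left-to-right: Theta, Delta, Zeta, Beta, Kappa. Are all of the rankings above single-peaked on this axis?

Axis positions: Theta=1, Delta=2, Zeta=3, Beta=4, Kappa=5.
Group 1: ranking walks positions 4-5-2-1-3; Delta is ranked above Zeta even though Zeta lies between Delta and the peak Beta on the axis — preferences dip and rise again. Not single-peaked.
Group 2 (peak Zeta at position 3): ranking walks positions 3-2-4-5-1, expanding outward from the peak — single-peaked.
Group 3 (peak Zeta at position 3): ranking walks positions 3-2-1-4-5, expanding outward from the peak — single-peaked.
Group 4 (peak Kappa at position 5): ranking walks positions 5-4-3-2-1, expanding outward from the peak — single-peaked.
Group 5: ranking walks positions 2-1-5-3-4; Kappa is ranked above Zeta even though Zeta lies between Kappa and the peak Delta on the axis — preferences dip and rise again. Not single-peaked.
Group 1 violates single-peakedness, so the profile is not single-peaked on this axis.

no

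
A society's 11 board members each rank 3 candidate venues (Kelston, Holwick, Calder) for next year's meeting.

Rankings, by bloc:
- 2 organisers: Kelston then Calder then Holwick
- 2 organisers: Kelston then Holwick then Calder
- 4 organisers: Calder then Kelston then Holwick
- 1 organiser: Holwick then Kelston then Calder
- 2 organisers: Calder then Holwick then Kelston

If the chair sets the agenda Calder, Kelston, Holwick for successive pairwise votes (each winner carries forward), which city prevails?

Round 1: Calder vs Kelston — 6–5, Calder advances.
Round 2: Calder vs Holwick — 8–3, Calder advances.
The agenda winner is Calder.

Calder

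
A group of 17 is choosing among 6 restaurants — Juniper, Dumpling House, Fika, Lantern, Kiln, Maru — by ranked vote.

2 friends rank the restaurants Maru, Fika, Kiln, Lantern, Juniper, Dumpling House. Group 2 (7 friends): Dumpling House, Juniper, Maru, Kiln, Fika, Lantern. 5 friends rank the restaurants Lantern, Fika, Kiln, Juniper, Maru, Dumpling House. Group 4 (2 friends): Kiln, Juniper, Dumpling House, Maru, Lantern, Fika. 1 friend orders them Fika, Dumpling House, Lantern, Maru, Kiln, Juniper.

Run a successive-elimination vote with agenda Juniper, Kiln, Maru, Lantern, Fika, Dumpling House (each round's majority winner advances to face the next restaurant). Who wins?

Dumpling House

Round 1: Juniper vs Kiln — 7–10, Kiln advances.
Round 2: Kiln vs Maru — 7–10, Maru advances.
Round 3: Maru vs Lantern — 11–6, Maru advances.
Round 4: Maru vs Fika — 11–6, Maru advances.
Round 5: Maru vs Dumpling House — 7–10, Dumpling House advances.
The agenda winner is Dumpling House.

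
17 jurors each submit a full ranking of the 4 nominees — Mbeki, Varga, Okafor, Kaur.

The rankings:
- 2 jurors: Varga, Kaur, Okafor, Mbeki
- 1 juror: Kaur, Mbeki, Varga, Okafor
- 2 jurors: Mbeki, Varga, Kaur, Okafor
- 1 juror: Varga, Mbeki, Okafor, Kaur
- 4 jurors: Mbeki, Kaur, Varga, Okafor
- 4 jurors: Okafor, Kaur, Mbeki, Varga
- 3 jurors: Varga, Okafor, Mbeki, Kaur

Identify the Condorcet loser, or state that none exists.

Pairwise majorities:
Mbeki vs Varga: Mbeki preferred on 1+2+4+4 = 11 ballots; Mbeki wins 11–6.
Mbeki vs Okafor: Okafor wins 9–8.
Mbeki vs Kaur: Mbeki preferred on 2+1+4+3 = 10 ballots; Mbeki wins 10–7.
Varga vs Okafor: Varga wins 13–4.
Varga vs Kaur: Varga is ranked higher on 2+2+1+3 = 8 ballots, Kaur on 9. Kaur wins 9–8.
Okafor vs Kaur: 1+4+3 = 8 for Okafor, 9 for Kaur — Kaur by 9–8.
No nominee is winless: Mbeki beats Varga; Varga beats Okafor; Okafor beats Mbeki; Kaur beats Varga. There is no Condorcet loser.

none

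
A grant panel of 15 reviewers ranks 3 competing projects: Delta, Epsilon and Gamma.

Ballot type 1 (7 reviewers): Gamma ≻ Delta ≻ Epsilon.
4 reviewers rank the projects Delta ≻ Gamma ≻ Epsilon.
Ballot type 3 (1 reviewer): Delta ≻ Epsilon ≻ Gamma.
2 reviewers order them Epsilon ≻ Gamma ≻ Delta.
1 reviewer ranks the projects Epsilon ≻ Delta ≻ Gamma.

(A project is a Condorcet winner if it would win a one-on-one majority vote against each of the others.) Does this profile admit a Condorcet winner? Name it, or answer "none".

Pairwise majorities:
Delta vs Epsilon: 7+4+1 = 12 for Delta, 3 for Epsilon — Delta by 12–3.
Delta vs Gamma: Gamma wins 9–6.
Epsilon–Gamma: Gamma 11–4.
Gamma beats each of Delta, Epsilon — Gamma is the Condorcet winner.

Gamma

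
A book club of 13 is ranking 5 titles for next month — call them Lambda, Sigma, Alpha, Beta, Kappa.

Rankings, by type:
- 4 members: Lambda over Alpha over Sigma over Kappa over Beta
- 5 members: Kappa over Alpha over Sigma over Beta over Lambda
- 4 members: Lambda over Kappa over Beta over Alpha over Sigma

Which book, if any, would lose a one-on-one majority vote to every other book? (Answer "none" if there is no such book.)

Beta

Head-to-head results (13 members):
Lambda vs Sigma: Lambda preferred on 4+4 = 8 ballots; Lambda wins 8–5.
Lambda vs Alpha: Lambda preferred on 4+4 = 8 ballots; Lambda wins 8–5.
Lambda vs Beta: Lambda wins 8–5.
Lambda–Kappa: Lambda 8–5.
Sigma vs Alpha: Alpha, 13–0.
Sigma vs Beta: 4+5 = 9 for Sigma, 4 for Beta — Sigma by 9–4.
Sigma–Kappa: Kappa 9–4.
Alpha vs Beta: Alpha preferred on 4+5 = 9 ballots; Alpha wins 9–4.
Alpha vs Kappa: 4 to 9, Kappa.
Beta vs Kappa: Kappa, 13–0.
Beta is beaten in every head-to-head and is the Condorcet loser.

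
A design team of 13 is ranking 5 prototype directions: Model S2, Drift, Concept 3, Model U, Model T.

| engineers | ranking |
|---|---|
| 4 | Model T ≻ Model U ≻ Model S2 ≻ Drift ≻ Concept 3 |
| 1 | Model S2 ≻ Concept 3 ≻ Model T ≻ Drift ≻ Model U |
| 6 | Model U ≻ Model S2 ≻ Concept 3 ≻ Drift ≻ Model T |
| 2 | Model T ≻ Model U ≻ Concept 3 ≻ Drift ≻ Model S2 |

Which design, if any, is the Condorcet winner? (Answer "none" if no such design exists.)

none

Check each pair by majority over 13 ballots:
Model S2 vs Drift: 4+1+6 = 11 for Model S2, 2 for Drift — Model S2 by 11–2.
Model S2 vs Concept 3: 4+1+6 = 11 for Model S2, 2 for Concept 3 — Model S2 by 11–2.
Model S2 vs Model U: 1 to 12, Model U.
Model S2 vs Model T: Model S2 is ranked higher on 1+6 = 7 ballots, Model T on 6. Model S2 wins 7–6.
Drift vs Concept 3: 4 for Drift, 9 for Concept 3 — Concept 3 by 9–4.
Drift vs Model U: 1 for Drift, 12 for Model U — Model U by 12–1.
Drift vs Model T: 6 for Drift, 7 for Model T — Model T by 7–6.
Concept 3 vs Model U: Concept 3 is ranked higher on 1 ballot, Model U on 12. Model U wins 12–1.
Concept 3 vs Model T: 1+6 = 7 for Concept 3, 6 for Model T — Concept 3 by 7–6.
Model U vs Model T: 6 to 7, Model T.
Each design drops at least one matchup (Model S2 loses to Model U; Drift loses to Model S2; Concept 3 loses to Model S2; Model U loses to Model T; Model T loses to Model S2); the cycle Model S2 beats Model T beats Model U beats Model S2 rules out a Condorcet winner.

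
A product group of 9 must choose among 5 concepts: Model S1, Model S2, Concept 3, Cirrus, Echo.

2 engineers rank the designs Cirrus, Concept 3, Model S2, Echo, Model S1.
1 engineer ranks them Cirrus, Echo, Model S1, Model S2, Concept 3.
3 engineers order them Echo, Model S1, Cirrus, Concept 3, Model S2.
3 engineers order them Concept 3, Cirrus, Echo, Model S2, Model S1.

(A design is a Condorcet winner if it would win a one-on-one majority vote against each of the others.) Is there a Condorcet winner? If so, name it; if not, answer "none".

Head-to-head results (9 engineers):
Model S1 vs Model S2: Model S2, 5–4.
Model S1 vs Concept 3: Concept 3 wins 5–4.
Model S1–Cirrus: Cirrus 6–3.
Model S1 vs Echo: Echo wins 9–0.
Model S2 vs Concept 3: Concept 3 wins 8–1.
Model S2 vs Cirrus: Cirrus, 9–0.
Model S2 vs Echo: Echo, 7–2.
Concept 3 vs Cirrus: Cirrus wins 6–3.
Concept 3 vs Echo: Concept 3, 5–4.
Cirrus–Echo: Cirrus 6–3.
Cirrus defeats every rival head-to-head and is the Condorcet winner.

Cirrus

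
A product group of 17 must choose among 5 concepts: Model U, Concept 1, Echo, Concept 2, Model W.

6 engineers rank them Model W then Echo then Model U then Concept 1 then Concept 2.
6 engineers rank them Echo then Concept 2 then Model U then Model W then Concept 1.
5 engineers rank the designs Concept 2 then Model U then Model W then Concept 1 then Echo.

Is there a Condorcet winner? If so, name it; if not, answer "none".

none

Pairwise majorities:
Model U vs Concept 1: Model U wins 17–0.
Model U vs Echo: Echo, 12–5.
Model U–Concept 2: Concept 2 11–6.
Model U vs Model W: Model U wins 11–6.
Concept 1 vs Echo: Echo, 12–5.
Concept 1 vs Concept 2: Concept 2 wins 11–6.
Concept 1 vs Model W: Model W wins 17–0.
Echo vs Concept 2: Echo, 12–5.
Echo vs Model W: Model W wins 11–6.
Concept 2 vs Model W: Concept 2 wins 11–6.
No design is unbeaten: Model U loses to Echo; Concept 1 loses to Model U; Echo loses to Model W; Concept 2 loses to Echo; Model W loses to Model U. In particular Model U beats Model W beats Echo beats Model U is a majority cycle — no Condorcet winner exists.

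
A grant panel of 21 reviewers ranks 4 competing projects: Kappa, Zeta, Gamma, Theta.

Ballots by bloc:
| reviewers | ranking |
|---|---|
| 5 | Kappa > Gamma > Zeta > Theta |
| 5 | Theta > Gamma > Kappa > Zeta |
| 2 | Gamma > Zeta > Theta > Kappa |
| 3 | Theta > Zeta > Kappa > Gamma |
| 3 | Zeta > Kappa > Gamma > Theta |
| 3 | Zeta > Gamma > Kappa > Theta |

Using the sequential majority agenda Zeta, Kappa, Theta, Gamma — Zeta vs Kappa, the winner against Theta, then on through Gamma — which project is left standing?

Gamma

Round 1: Zeta vs Kappa — 11–10, Zeta advances.
Round 2: Zeta vs Theta — 13–8, Zeta advances.
Round 3: Zeta vs Gamma — 9–12, Gamma advances.
Gamma survives the agenda.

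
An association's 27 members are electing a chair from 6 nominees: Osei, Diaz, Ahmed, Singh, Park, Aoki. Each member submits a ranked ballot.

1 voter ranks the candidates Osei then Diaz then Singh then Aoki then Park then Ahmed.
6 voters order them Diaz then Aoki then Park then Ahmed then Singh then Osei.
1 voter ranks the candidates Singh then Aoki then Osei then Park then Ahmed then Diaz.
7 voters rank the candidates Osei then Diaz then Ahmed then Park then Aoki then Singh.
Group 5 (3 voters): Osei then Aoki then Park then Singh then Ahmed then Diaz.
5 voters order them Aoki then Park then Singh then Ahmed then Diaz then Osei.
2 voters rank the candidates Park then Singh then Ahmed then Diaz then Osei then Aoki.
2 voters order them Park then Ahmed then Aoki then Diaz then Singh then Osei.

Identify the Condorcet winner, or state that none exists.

Pairwise majorities:
Osei vs Diaz: Diaz wins 15–12.
Osei vs Ahmed: Ahmed wins 15–12.
Osei–Singh: Singh 16–11.
Osei–Park: Park 15–12.
Osei vs Aoki: 1+7+3+2 = 13 for Osei, 14 for Aoki — Aoki by 14–13.
Diaz vs Ahmed: 14 to 13, Diaz.
Diaz vs Singh: Diaz preferred on 1+6+7+2 = 16 ballots; Diaz wins 16–11.
Diaz vs Park: Diaz, 14–13.
Diaz vs Aoki: 16 to 11, Diaz.
Ahmed vs Singh: Ahmed wins 15–12.
Ahmed vs Park: 7 to 20, Park.
Ahmed–Aoki: Aoki 16–11.
Singh vs Park: Singh is ranked higher on 1+1 = 2 ballots, Park on 25. Park wins 25–2.
Singh vs Aoki: Aoki, 23–4.
Park vs Aoki: Park preferred on 7+2+2 = 11 ballots; Aoki wins 16–11.
Diaz defeats every rival head-to-head and is the Condorcet winner.

Diaz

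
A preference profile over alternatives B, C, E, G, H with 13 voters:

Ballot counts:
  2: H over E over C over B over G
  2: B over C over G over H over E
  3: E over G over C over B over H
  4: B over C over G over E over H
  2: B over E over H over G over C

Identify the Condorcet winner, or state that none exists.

B

Head-to-head results (13 voters):
B vs C: B is ranked higher on 2+4+2 = 8 ballots, C on 5. B wins 8–5.
B vs E: 8 to 5, B.
B–G: B 10–3.
B vs H: B, 11–2.
C vs E: 2+4 = 6 for C, 7 for E — E by 7–6.
C vs G: C is ranked higher on 2+2+4 = 8 ballots, G on 5. C wins 8–5.
C vs H: 9 to 4, C.
E vs G: E wins 7–6.
E vs H: E is ranked higher on 3+4+2 = 9 ballots, H on 4. E wins 9–4.
G vs H: 2+3+4 = 9 for G, 4 for H — G by 9–4.
B beats each of C, E, G, H — B is the Condorcet winner.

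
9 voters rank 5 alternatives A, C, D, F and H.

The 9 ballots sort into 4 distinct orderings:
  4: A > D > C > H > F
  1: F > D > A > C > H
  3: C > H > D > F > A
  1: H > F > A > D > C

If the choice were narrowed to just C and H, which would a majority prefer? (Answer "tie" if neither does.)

C

Ballots ranking C above H: 4 + 1 + 3 = 8.
Ballots ranking H above C: 9 − 8 = 1.
C wins the head-to-head 8–1.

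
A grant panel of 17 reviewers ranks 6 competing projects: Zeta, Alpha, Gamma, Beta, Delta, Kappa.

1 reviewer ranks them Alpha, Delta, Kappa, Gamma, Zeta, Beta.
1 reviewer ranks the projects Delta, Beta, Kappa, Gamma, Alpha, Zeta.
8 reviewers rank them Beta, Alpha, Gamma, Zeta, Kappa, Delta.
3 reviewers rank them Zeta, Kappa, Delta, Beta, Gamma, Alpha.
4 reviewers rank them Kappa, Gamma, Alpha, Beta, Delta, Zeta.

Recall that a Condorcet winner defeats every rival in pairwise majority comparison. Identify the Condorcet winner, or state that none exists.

Beta

Head-to-head results (17 reviewers):
Zeta vs Alpha: Zeta preferred on 3 ballots; Alpha wins 14–3.
Zeta vs Gamma: Gamma, 14–3.
Zeta–Beta: Beta 13–4.
Zeta vs Delta: Zeta, 11–6.
Zeta vs Kappa: Zeta wins 11–6.
Alpha vs Gamma: Alpha preferred on 1+8 = 9 ballots; Alpha wins 9–8.
Alpha vs Beta: 1+4 = 5 for Alpha, 12 for Beta — Beta by 12–5.
Alpha vs Delta: 13 to 4, Alpha.
Alpha vs Kappa: Alpha, 9–8.
Gamma vs Beta: Beta, 12–5.
Gamma vs Delta: Gamma, 12–5.
Gamma vs Kappa: Gamma preferred on 8 ballots; Kappa wins 9–8.
Beta vs Delta: Beta preferred on 8+4 = 12 ballots; Beta wins 12–5.
Beta vs Kappa: Beta wins 9–8.
Delta vs Kappa: Delta preferred on 1+1 = 2 ballots; Kappa wins 15–2.
Only Beta has no losses; Beta is the Condorcet winner.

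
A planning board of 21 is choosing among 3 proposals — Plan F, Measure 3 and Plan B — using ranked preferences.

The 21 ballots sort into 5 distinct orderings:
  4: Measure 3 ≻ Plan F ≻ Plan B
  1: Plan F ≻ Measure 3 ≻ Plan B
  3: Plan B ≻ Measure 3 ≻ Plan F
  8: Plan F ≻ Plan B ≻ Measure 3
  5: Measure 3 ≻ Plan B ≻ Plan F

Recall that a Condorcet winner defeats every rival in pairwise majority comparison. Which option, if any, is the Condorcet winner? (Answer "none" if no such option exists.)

Pairwise majorities:
Plan F vs Measure 3: Plan F is ranked higher on 1+8 = 9 ballots, Measure 3 on 12. Measure 3 wins 12–9.
Plan F vs Plan B: Plan F is ranked higher on 4+1+8 = 13 ballots, Plan B on 8. Plan F wins 13–8.
Measure 3 vs Plan B: Measure 3 preferred on 4+1+5 = 10 ballots; Plan B wins 11–10.
No option is unbeaten: Plan F loses to Measure 3; Measure 3 loses to Plan B; Plan B loses to Plan F. In particular Plan F beats Plan B beats Measure 3 beats Plan F is a majority cycle — no Condorcet winner exists.

none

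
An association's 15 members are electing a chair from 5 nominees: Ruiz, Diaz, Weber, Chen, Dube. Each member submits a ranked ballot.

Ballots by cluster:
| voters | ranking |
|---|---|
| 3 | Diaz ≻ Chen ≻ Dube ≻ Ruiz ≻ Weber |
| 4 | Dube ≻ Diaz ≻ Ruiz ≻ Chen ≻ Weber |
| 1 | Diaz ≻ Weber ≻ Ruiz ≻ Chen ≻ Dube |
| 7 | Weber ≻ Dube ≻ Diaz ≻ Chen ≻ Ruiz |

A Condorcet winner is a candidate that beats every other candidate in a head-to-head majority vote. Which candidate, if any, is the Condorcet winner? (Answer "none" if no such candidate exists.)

Pairwise majorities:
Ruiz vs Diaz: Diaz wins 15–0.
Ruiz vs Weber: Weber wins 8–7.
Ruiz vs Chen: Chen, 10–5.
Ruiz–Dube: Dube 14–1.
Diaz vs Weber: Diaz, 8–7.
Diaz vs Chen: Diaz, 15–0.
Diaz–Dube: Dube 11–4.
Weber–Chen: Weber 8–7.
Weber vs Dube: Weber wins 8–7.
Chen vs Dube: Dube wins 11–4.
No candidate is unbeaten: Ruiz loses to Diaz; Diaz loses to Dube; Weber loses to Diaz; Chen loses to Diaz; Dube loses to Weber. In particular Diaz beats Weber beats Dube beats Diaz is a majority cycle — no Condorcet winner exists.

none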